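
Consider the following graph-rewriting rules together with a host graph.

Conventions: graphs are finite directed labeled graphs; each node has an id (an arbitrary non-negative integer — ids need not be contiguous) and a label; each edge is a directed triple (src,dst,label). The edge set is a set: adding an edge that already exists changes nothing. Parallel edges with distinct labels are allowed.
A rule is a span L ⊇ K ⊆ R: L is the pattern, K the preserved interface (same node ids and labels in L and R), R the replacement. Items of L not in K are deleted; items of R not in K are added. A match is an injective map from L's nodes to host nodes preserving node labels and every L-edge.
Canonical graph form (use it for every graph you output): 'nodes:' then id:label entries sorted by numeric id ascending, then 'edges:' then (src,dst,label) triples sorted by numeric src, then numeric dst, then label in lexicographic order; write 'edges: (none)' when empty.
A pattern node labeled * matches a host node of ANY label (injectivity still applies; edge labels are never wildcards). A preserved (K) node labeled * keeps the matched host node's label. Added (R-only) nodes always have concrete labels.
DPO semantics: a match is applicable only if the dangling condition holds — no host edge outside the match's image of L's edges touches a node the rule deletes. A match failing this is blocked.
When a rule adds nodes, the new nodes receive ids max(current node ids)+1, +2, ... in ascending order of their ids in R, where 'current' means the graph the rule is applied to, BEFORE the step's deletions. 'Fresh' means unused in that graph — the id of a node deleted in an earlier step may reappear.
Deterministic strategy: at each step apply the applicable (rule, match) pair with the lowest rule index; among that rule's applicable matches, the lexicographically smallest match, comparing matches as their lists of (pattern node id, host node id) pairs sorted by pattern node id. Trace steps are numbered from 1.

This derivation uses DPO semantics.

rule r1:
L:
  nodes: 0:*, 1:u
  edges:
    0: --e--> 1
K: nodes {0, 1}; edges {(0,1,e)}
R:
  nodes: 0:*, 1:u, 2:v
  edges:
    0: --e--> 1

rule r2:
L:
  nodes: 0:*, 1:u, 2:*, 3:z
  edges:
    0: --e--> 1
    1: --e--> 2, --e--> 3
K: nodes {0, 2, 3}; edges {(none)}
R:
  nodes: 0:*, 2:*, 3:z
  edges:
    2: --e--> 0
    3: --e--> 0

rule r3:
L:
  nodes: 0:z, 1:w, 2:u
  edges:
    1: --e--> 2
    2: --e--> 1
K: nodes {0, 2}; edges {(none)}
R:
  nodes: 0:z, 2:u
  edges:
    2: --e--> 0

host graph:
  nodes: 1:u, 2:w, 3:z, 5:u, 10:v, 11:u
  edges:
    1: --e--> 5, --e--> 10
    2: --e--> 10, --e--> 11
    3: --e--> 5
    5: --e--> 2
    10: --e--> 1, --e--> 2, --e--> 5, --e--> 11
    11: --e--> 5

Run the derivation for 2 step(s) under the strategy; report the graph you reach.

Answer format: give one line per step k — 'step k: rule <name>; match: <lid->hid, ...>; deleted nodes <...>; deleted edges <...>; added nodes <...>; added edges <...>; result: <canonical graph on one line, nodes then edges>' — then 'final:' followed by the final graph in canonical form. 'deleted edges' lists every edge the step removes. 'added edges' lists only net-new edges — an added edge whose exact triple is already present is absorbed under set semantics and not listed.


step 1: rule r1; match: 0->1, 1->5; deleted nodes (none); deleted edges (none); added nodes 12; added edges (none); result: nodes: 1:u, 2:w, 3:z, 5:u, 10:v, 11:u, 12:v edges: (1,5,e); (1,10,e); (2,10,e); (2,11,e); (3,5,e); (5,2,e); (10,1,e); (10,2,e); (10,5,e); (10,11,e); (11,5,e)
step 2: rule r1; match: 0->1, 1->5; deleted nodes (none); deleted edges (none); added nodes 13; added edges (none); result: nodes: 1:u, 2:w, 3:z, 5:u, 10:v, 11:u, 12:v, 13:v edges: (1,5,e); (1,10,e); (2,10,e); (2,11,e); (3,5,e); (5,2,e); (10,1,e); (10,2,e); (10,5,e); (10,11,e); (11,5,e)
final:
nodes: 1:u, 2:w, 3:z, 5:u, 10:v, 11:u, 12:v, 13:v
edges: (1,5,e); (1,10,e); (2,10,e); (2,11,e); (3,5,e); (5,2,e); (10,1,e); (10,2,e); (10,5,e); (10,11,e); (11,5,e)


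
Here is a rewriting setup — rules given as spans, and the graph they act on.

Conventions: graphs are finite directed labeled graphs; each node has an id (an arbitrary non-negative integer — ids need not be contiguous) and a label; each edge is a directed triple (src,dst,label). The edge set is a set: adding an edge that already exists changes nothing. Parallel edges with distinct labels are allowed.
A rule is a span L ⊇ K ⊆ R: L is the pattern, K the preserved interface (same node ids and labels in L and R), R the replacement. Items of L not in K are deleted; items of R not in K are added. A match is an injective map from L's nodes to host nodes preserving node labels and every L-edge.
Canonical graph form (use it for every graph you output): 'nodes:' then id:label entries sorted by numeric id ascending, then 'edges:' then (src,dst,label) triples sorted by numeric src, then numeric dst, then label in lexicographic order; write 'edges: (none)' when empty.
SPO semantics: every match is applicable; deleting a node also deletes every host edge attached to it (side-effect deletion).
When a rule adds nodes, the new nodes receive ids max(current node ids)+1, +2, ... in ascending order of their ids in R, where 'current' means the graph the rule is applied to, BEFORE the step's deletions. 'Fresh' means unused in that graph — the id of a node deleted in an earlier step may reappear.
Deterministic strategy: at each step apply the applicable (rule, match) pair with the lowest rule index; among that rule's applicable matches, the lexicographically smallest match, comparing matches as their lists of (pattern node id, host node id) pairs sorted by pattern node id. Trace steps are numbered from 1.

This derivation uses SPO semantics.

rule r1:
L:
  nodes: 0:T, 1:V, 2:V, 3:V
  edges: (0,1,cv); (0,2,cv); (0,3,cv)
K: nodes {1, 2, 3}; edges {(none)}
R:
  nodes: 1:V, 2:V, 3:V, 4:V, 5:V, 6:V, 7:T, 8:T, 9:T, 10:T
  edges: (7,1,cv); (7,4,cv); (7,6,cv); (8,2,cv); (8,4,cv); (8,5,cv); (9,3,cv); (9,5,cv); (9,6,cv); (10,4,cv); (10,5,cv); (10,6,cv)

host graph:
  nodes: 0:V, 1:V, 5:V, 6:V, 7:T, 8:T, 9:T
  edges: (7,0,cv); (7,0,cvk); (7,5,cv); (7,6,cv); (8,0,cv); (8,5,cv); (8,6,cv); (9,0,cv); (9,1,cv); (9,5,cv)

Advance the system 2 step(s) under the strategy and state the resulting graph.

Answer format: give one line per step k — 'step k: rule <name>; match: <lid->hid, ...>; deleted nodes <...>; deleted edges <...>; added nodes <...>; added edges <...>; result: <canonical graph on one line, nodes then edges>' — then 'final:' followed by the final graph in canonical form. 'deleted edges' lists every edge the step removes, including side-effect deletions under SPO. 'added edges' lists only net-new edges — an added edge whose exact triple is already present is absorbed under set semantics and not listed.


step 1: rule r1; match: 0->7, 1->0, 2->5, 3->6; deleted nodes 7; deleted edges (7,0,cv); (7,0,cvk); (7,5,cv); (7,6,cv); added nodes 10, 11, 12, 13, 14, 15, 16; added edges (13,0,cv); (13,10,cv); (13,12,cv); (14,5,cv); (14,10,cv); (14,11,cv); (15,6,cv); (15,11,cv); (15,12,cv); (16,10,cv); (16,11,cv); (16,12,cv); result: nodes: 0:V, 1:V, 5:V, 6:V, 8:T, 9:T, 10:V, 11:V, 12:V, 13:T, 14:T, 15:T, 16:T edges: (8,0,cv); (8,5,cv); (8,6,cv); (9,0,cv); (9,1,cv); (9,5,cv); (13,0,cv); (13,10,cv); (13,12,cv); (14,5,cv); (14,10,cv); (14,11,cv); (15,6,cv); (15,11,cv); (15,12,cv); (16,10,cv); (16,11,cv); (16,12,cv)
step 2: rule r1; match: 0->8, 1->0, 2->5, 3->6; deleted nodes 8; deleted edges (8,0,cv); (8,5,cv); (8,6,cv); added nodes 17, 18, 19, 20, 21, 22, 23; added edges (20,0,cv); (20,17,cv); (20,19,cv); (21,5,cv); (21,17,cv); (21,18,cv); (22,6,cv); (22,18,cv); (22,19,cv); (23,17,cv); (23,18,cv); (23,19,cv); result: nodes: 0:V, 1:V, 5:V, 6:V, 9:T, 10:V, 11:V, 12:V, 13:T, 14:T, 15:T, 16:T, 17:V, 18:V, 19:V, 20:T, 21:T, 22:T, 23:T edges: (9,0,cv); (9,1,cv); (9,5,cv); (13,0,cv); (13,10,cv); (13,12,cv); (14,5,cv); (14,10,cv); (14,11,cv); (15,6,cv); (15,11,cv); (15,12,cv); (16,10,cv); (16,11,cv); (16,12,cv); (20,0,cv); (20,17,cv); (20,19,cv); (21,5,cv); (21,17,cv); (21,18,cv); (22,6,cv); (22,18,cv); (22,19,cv); (23,17,cv); (23,18,cv); (23,19,cv)
final:
nodes: 0:V, 1:V, 5:V, 6:V, 9:T, 10:V, 11:V, 12:V, 13:T, 14:T, 15:T, 16:T, 17:V, 18:V, 19:V, 20:T, 21:T, 22:T, 23:T
edges: (9,0,cv); (9,1,cv); (9,5,cv); (13,0,cv); (13,10,cv); (13,12,cv); (14,5,cv); (14,10,cv); (14,11,cv); (15,6,cv); (15,11,cv); (15,12,cv); (16,10,cv); (16,11,cv); (16,12,cv); (20,0,cv); (20,17,cv); (20,19,cv); (21,5,cv); (21,17,cv); (21,18,cv); (22,6,cv); (22,18,cv); (22,19,cv); (23,17,cv); (23,18,cv); (23,19,cv)


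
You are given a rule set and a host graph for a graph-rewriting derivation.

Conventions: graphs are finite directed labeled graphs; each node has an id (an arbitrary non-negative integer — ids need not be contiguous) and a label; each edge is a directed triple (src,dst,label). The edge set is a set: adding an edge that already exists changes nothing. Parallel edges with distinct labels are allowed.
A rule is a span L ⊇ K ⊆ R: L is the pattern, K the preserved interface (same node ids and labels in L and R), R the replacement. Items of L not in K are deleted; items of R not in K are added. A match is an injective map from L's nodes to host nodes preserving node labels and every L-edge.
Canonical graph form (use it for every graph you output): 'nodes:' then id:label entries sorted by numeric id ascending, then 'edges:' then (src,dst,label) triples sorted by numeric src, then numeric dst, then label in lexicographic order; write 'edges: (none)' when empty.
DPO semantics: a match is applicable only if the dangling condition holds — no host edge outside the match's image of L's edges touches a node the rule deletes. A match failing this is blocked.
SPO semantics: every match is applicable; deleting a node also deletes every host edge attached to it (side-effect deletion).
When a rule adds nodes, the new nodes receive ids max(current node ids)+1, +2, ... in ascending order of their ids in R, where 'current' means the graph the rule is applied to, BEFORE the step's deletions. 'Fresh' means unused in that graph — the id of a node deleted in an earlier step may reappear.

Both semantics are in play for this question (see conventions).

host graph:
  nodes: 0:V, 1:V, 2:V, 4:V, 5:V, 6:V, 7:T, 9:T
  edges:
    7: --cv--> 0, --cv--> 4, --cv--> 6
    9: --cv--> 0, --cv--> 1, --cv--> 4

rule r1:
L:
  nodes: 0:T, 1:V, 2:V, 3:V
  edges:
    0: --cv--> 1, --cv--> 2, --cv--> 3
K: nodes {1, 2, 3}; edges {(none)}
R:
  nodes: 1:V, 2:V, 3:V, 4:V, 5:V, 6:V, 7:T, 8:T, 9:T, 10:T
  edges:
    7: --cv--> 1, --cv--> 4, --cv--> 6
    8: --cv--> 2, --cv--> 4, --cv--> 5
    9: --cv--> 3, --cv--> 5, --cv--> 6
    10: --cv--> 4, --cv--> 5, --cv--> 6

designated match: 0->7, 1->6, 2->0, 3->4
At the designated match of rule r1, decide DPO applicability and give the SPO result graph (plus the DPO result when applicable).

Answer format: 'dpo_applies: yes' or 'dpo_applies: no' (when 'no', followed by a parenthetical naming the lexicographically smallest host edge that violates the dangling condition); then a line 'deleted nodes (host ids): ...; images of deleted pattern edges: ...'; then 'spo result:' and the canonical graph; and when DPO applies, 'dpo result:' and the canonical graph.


dpo_applies: yes
deleted nodes (host ids): 7; images of deleted pattern edges: (7,0,cv); (7,4,cv); (7,6,cv)
spo result:
nodes: 0:V, 1:V, 2:V, 4:V, 5:V, 6:V, 9:T, 10:V, 11:V, 12:V, 13:T, 14:T, 15:T, 16:T
edges: (9,0,cv); (9,1,cv); (9,4,cv); (13,6,cv); (13,10,cv); (13,12,cv); (14,0,cv); (14,10,cv); (14,11,cv); (15,4,cv); (15,11,cv); (15,12,cv); (16,10,cv); (16,11,cv); (16,12,cv)
dpo result:
nodes: 0:V, 1:V, 2:V, 4:V, 5:V, 6:V, 9:T, 10:V, 11:V, 12:V, 13:T, 14:T, 15:T, 16:T
edges: (9,0,cv); (9,1,cv); (9,4,cv); (13,6,cv); (13,10,cv); (13,12,cv); (14,0,cv); (14,10,cv); (14,11,cv); (15,4,cv); (15,11,cv); (15,12,cv); (16,10,cv); (16,11,cv); (16,12,cv)


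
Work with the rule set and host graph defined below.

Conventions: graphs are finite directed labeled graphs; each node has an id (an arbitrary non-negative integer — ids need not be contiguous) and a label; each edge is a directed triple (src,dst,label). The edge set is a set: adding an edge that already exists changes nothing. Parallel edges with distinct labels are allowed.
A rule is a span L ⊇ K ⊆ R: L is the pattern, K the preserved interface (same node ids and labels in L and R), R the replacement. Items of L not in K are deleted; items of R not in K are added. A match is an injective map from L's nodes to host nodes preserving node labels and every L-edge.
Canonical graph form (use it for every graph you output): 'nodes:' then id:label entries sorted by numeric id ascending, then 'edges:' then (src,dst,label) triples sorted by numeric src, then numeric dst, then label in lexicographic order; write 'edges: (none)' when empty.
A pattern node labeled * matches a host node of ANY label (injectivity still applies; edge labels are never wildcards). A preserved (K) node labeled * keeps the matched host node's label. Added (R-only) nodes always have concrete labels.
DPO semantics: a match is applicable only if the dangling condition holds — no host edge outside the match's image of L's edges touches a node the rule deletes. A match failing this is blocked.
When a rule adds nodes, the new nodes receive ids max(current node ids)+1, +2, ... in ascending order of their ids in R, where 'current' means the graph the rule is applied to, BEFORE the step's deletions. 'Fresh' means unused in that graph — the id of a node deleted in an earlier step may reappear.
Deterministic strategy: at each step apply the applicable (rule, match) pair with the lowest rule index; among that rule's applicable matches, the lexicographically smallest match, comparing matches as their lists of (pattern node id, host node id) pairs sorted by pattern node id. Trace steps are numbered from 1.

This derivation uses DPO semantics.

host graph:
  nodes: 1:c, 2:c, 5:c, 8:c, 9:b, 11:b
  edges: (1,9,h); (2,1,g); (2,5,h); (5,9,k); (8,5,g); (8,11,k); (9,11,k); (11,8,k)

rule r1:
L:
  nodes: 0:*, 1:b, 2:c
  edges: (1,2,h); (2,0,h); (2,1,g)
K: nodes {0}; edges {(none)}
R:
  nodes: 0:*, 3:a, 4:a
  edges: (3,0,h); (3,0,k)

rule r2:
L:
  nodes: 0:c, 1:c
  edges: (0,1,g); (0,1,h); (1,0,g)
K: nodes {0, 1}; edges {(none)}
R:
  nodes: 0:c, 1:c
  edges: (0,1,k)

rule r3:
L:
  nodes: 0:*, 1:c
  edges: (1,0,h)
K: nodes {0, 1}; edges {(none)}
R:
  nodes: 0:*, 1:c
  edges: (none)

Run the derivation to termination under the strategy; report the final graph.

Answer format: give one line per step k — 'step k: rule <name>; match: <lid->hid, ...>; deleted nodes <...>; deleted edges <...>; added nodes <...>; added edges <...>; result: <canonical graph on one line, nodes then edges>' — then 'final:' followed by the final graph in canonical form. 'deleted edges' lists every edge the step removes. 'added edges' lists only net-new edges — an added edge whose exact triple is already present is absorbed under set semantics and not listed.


step 1: rule r3; match: 0->5, 1->2; deleted nodes (none); deleted edges (2,5,h); added nodes (none); added edges (none); result: nodes: 1:c, 2:c, 5:c, 8:c, 9:b, 11:b edges: (1,9,h); (2,1,g); (5,9,k); (8,5,g); (8,11,k); (9,11,k); (11,8,k)
step 2: rule r3; match: 0->9, 1->1; deleted nodes (none); deleted edges (1,9,h); added nodes (none); added edges (none); result: nodes: 1:c, 2:c, 5:c, 8:c, 9:b, 11:b edges: (2,1,g); (5,9,k); (8,5,g); (8,11,k); (9,11,k); (11,8,k)
final:
nodes: 1:c, 2:c, 5:c, 8:c, 9:b, 11:b
edges: (2,1,g); (5,9,k); (8,5,g); (8,11,k); (9,11,k); (11,8,k)


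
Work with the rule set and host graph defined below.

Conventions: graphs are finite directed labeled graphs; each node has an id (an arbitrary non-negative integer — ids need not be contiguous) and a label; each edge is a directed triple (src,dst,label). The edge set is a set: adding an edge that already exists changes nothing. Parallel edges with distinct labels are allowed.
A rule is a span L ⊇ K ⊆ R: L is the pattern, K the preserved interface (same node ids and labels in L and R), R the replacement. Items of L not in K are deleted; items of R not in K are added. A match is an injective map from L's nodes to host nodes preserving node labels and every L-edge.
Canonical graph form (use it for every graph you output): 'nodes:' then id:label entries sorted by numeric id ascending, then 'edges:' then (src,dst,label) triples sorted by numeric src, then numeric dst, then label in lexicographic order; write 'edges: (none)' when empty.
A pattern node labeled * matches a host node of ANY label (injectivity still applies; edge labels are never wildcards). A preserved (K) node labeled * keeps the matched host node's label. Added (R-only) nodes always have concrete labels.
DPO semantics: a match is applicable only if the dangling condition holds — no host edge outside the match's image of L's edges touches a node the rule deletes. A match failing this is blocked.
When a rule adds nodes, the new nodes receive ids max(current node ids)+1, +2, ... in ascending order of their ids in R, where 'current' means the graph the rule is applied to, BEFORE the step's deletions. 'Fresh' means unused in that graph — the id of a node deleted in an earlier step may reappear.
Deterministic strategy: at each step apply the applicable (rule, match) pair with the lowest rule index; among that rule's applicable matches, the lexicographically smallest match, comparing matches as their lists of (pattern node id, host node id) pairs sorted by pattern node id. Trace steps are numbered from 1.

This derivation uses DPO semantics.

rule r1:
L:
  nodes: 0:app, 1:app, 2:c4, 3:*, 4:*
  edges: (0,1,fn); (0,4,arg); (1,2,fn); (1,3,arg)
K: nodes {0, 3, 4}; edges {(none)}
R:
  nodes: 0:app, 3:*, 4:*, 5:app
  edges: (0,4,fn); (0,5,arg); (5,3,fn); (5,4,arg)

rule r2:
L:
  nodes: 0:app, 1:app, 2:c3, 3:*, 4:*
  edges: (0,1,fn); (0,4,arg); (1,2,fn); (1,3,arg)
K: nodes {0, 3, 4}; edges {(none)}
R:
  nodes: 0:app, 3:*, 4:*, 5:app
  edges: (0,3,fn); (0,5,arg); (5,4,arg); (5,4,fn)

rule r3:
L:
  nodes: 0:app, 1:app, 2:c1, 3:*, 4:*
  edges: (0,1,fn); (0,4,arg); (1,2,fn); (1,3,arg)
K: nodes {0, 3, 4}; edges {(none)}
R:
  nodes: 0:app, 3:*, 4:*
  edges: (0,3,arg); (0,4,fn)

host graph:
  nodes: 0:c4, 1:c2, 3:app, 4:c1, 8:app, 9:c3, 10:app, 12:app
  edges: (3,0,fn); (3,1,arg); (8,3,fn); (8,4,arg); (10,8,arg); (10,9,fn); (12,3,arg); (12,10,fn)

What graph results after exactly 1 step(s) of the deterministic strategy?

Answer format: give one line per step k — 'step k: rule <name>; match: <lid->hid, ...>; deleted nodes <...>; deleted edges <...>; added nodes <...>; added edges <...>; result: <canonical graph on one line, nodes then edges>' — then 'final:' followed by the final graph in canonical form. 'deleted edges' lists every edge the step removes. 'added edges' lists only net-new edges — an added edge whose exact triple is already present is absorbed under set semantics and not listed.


step 1: rule r2; match: 0->12, 1->10, 2->9, 3->8, 4->3; deleted nodes 9, 10; deleted edges (10,8,arg); (10,9,fn); (12,3,arg); (12,10,fn); added nodes 13; added edges (12,8,fn); (12,13,arg); (13,3,arg); (13,3,fn); result: nodes: 0:c4, 1:c2, 3:app, 4:c1, 8:app, 12:app, 13:app edges: (3,0,fn); (3,1,arg); (8,3,fn); (8,4,arg); (12,8,fn); (12,13,arg); (13,3,arg); (13,3,fn)
final:
nodes: 0:c4, 1:c2, 3:app, 4:c1, 8:app, 12:app, 13:app
edges: (3,0,fn); (3,1,arg); (8,3,fn); (8,4,arg); (12,8,fn); (12,13,arg); (13,3,arg); (13,3,fn)


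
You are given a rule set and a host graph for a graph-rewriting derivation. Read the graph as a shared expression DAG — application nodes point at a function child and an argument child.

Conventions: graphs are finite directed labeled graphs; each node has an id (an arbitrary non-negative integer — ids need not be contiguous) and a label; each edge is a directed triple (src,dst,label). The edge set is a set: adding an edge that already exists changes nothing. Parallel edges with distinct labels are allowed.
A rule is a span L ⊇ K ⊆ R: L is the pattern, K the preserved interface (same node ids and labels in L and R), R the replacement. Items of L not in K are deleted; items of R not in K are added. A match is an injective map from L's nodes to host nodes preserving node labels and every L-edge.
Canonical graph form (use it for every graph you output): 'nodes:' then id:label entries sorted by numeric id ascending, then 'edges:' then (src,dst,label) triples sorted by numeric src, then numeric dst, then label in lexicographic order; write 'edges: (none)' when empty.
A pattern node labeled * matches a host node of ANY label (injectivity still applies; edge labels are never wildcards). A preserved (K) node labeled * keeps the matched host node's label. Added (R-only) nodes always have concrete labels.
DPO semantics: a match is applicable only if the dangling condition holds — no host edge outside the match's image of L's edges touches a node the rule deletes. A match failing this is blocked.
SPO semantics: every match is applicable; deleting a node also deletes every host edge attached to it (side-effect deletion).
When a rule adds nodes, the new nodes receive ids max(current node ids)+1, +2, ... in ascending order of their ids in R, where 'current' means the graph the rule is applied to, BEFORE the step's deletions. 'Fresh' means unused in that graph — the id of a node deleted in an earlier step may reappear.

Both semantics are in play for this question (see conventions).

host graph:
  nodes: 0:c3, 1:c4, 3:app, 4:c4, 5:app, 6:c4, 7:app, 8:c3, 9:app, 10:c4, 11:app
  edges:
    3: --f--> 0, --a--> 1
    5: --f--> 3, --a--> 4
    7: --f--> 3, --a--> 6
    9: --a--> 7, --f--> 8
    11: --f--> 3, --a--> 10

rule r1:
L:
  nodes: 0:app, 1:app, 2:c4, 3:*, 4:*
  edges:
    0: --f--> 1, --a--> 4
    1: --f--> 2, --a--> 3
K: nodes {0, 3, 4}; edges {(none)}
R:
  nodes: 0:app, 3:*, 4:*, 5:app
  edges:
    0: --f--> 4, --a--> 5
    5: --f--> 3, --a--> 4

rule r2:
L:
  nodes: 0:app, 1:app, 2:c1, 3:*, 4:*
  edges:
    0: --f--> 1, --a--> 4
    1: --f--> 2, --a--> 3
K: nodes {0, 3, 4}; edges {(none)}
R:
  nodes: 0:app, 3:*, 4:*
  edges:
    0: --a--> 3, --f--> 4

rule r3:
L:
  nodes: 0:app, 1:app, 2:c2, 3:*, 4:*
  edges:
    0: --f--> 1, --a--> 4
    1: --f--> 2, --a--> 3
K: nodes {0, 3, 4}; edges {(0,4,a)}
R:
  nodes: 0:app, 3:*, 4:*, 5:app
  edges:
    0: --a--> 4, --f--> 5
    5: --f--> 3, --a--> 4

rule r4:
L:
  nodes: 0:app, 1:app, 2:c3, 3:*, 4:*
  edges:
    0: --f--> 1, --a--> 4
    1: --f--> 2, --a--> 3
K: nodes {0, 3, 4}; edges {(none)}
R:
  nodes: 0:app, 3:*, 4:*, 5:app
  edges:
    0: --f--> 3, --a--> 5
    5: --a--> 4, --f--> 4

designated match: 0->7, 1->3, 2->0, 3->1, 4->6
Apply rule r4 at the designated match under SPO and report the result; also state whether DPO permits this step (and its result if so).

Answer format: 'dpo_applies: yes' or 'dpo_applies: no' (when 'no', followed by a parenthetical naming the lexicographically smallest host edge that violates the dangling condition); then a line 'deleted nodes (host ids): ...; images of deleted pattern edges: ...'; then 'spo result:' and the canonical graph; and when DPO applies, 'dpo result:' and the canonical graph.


dpo_applies: no
(the rule deletes node 3, which keeps host edge (5,3,f) outside the match image — the dangling condition fails, DPO blocks; SPO proceeds and side-deletes such edges)
deleted nodes (host ids): 0, 3; images of deleted pattern edges: (3,0,f); (3,1,a); (7,3,f); (7,6,a)
spo result:
nodes: 1:c4, 4:c4, 5:app, 6:c4, 7:app, 8:c3, 9:app, 10:c4, 11:app, 12:app
edges: (5,4,a); (7,1,f); (7,12,a); (9,7,a); (9,8,f); (11,10,a); (12,6,a); (12,6,f)


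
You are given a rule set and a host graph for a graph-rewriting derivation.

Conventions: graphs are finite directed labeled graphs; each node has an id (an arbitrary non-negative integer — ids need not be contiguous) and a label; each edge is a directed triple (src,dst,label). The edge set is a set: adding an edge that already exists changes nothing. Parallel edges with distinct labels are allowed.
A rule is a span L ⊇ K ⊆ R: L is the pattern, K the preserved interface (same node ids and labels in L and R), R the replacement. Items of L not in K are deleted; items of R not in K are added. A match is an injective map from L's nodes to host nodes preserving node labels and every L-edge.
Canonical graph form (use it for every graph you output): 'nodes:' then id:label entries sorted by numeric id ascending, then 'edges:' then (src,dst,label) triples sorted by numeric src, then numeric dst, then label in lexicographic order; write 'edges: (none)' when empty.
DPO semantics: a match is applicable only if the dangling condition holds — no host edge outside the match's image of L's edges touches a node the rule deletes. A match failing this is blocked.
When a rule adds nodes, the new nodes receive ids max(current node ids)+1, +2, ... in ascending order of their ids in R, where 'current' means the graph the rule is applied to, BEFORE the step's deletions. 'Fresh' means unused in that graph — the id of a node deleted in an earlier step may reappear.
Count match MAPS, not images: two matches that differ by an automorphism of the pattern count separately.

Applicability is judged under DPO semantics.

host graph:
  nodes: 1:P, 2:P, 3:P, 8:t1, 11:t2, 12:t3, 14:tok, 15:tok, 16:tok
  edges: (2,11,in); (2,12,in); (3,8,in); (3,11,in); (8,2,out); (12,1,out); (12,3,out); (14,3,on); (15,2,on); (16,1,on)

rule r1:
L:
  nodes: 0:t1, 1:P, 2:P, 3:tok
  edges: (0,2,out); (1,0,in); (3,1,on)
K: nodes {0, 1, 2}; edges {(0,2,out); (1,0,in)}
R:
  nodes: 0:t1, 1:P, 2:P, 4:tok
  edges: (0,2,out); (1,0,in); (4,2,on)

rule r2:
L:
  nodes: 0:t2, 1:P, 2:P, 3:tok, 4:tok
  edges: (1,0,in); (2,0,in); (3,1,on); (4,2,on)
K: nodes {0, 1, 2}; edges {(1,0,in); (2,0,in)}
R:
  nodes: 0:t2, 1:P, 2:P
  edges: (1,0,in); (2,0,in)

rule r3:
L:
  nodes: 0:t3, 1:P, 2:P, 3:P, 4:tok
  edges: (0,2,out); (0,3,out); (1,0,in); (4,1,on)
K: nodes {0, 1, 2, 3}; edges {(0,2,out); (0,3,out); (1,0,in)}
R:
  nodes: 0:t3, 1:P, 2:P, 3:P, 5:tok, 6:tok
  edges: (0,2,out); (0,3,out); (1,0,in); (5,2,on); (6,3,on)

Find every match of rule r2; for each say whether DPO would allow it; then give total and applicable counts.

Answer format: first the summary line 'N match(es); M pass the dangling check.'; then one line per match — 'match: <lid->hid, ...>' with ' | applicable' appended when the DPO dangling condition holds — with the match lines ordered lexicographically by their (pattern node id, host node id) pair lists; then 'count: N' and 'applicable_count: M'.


2 match(es); 2 pass the dangling check.
match: 0->11, 1->2, 2->3, 3->15, 4->14 | applicable
match: 0->11, 1->3, 2->2, 3->14, 4->15 | applicable
count: 2
applicable_count: 2


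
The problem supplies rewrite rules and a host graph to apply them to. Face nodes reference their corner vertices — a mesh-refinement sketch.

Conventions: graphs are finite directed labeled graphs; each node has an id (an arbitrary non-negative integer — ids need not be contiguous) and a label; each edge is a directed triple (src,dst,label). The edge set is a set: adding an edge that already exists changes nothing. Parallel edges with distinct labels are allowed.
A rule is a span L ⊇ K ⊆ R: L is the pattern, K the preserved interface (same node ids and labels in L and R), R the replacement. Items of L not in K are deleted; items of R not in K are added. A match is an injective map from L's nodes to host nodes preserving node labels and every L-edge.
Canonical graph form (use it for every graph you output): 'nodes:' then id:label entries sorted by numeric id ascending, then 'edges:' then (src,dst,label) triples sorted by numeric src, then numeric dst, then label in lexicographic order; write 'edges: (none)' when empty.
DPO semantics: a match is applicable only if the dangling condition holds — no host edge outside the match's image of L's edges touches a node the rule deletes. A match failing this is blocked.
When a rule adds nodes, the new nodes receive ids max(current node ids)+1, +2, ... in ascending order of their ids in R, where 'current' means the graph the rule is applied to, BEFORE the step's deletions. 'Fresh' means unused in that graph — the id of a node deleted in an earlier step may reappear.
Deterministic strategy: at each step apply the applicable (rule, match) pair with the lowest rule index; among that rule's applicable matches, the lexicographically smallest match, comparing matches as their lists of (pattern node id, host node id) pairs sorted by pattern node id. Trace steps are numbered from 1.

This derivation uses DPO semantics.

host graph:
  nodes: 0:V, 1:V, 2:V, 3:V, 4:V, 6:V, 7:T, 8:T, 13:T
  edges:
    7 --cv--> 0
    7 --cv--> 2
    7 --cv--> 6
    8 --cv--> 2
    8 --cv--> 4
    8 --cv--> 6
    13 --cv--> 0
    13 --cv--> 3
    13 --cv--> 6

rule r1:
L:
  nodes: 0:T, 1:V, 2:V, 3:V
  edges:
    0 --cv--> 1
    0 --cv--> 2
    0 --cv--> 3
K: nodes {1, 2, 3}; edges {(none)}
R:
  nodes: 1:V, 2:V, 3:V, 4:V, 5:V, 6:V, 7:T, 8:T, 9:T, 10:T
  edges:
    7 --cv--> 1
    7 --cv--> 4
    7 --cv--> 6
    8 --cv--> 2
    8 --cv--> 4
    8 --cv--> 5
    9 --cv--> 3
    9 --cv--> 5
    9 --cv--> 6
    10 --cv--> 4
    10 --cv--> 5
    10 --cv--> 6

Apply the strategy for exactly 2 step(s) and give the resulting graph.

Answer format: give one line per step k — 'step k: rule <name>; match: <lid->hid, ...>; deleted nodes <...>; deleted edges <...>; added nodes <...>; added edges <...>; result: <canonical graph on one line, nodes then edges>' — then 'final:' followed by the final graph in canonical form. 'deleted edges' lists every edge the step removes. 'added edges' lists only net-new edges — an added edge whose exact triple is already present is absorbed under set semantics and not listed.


step 1: rule r1; match: 0->7, 1->0, 2->2, 3->6; deleted nodes 7; deleted edges (7,0,cv); (7,2,cv); (7,6,cv); added nodes 14, 15, 16, 17, 18, 19, 20; added edges (17,0,cv); (17,14,cv); (17,16,cv); (18,2,cv); (18,14,cv); (18,15,cv); (19,6,cv); (19,15,cv); (19,16,cv); (20,14,cv); (20,15,cv); (20,16,cv); result: nodes: 0:V, 1:V, 2:V, 3:V, 4:V, 6:V, 8:T, 13:T, 14:V, 15:V, 16:V, 17:T, 18:T, 19:T, 20:T edges: (8,2,cv); (8,4,cv); (8,6,cv); (13,0,cv); (13,3,cv); (13,6,cv); (17,0,cv); (17,14,cv); (17,16,cv); (18,2,cv); (18,14,cv); (18,15,cv); (19,6,cv); (19,15,cv); (19,16,cv); (20,14,cv); (20,15,cv); (20,16,cv)
step 2: rule r1; match: 0->8, 1->2, 2->4, 3->6; deleted nodes 8; deleted edges (8,2,cv); (8,4,cv); (8,6,cv); added nodes 21, 22, 23, 24, 25, 26, 27; added edges (24,2,cv); (24,21,cv); (24,23,cv); (25,4,cv); (25,21,cv); (25,22,cv); (26,6,cv); (26,22,cv); (26,23,cv); (27,21,cv); (27,22,cv); (27,23,cv); result: nodes: 0:V, 1:V, 2:V, 3:V, 4:V, 6:V, 13:T, 14:V, 15:V, 16:V, 17:T, 18:T, 19:T, 20:T, 21:V, 22:V, 23:V, 24:T, 25:T, 26:T, 27:T edges: (13,0,cv); (13,3,cv); (13,6,cv); (17,0,cv); (17,14,cv); (17,16,cv); (18,2,cv); (18,14,cv); (18,15,cv); (19,6,cv); (19,15,cv); (19,16,cv); (20,14,cv); (20,15,cv); (20,16,cv); (24,2,cv); (24,21,cv); (24,23,cv); (25,4,cv); (25,21,cv); (25,22,cv); (26,6,cv); (26,22,cv); (26,23,cv); (27,21,cv); (27,22,cv); (27,23,cv)
final:
nodes: 0:V, 1:V, 2:V, 3:V, 4:V, 6:V, 13:T, 14:V, 15:V, 16:V, 17:T, 18:T, 19:T, 20:T, 21:V, 22:V, 23:V, 24:T, 25:T, 26:T, 27:T
edges: (13,0,cv); (13,3,cv); (13,6,cv); (17,0,cv); (17,14,cv); (17,16,cv); (18,2,cv); (18,14,cv); (18,15,cv); (19,6,cv); (19,15,cv); (19,16,cv); (20,14,cv); (20,15,cv); (20,16,cv); (24,2,cv); (24,21,cv); (24,23,cv); (25,4,cv); (25,21,cv); (25,22,cv); (26,6,cv); (26,22,cv); (26,23,cv); (27,21,cv); (27,22,cv); (27,23,cv)


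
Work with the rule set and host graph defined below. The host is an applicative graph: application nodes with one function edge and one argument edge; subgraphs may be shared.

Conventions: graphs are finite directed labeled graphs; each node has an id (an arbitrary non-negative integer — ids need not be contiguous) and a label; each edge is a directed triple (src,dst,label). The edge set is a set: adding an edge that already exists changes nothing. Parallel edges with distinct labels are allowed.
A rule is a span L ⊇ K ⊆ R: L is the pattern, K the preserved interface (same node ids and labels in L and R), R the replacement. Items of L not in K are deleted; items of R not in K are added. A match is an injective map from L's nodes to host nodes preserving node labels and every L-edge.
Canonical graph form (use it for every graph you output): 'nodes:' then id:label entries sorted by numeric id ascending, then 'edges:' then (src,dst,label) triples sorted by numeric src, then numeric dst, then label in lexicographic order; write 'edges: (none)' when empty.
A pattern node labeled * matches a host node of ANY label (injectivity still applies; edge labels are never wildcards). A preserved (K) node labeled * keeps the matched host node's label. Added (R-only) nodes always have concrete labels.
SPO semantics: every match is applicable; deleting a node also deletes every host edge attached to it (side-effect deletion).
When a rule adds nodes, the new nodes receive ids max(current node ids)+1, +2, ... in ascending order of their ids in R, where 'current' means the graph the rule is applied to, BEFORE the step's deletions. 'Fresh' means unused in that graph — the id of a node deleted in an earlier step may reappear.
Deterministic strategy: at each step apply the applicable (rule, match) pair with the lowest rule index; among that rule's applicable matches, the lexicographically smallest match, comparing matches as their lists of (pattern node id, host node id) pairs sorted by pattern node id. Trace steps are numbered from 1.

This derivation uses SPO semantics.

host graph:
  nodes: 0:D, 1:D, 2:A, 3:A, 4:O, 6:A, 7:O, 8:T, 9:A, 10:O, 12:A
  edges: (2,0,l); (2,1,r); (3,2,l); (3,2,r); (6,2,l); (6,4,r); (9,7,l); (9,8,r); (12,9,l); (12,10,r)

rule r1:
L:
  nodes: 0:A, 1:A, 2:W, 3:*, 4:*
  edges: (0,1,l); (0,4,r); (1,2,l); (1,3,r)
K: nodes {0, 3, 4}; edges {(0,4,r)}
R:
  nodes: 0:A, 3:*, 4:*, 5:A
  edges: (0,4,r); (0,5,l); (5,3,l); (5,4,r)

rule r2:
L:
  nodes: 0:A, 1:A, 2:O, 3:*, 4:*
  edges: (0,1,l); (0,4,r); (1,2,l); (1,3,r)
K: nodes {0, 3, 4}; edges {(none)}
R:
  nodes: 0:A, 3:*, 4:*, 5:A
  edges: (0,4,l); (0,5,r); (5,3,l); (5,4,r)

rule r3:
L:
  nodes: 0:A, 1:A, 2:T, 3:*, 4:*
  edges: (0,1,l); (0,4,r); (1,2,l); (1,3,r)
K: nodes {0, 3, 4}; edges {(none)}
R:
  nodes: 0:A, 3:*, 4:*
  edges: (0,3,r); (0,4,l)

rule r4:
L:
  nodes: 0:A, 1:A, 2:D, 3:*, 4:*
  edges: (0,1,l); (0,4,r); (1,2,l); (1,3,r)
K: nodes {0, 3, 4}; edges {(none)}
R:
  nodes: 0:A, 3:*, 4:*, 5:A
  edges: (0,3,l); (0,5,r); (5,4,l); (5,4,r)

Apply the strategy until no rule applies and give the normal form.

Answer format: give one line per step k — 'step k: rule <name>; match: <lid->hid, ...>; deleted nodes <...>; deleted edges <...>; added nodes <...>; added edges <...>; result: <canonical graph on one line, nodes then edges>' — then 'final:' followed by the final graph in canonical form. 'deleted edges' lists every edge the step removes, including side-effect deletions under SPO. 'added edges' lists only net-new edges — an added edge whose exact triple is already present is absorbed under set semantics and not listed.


step 1: rule r2; match: 0->12, 1->9, 2->7, 3->8, 4->10; deleted nodes 7, 9; deleted edges (9,7,l); (9,8,r); (12,9,l); (12,10,r); added nodes 13; added edges (12,10,l); (12,13,r); (13,8,l); (13,10,r); result: nodes: 0:D, 1:D, 2:A, 3:A, 4:O, 6:A, 8:T, 10:O, 12:A, 13:A edges: (2,0,l); (2,1,r); (3,2,l); (3,2,r); (6,2,l); (6,4,r); (12,10,l); (12,13,r); (13,8,l); (13,10,r)
step 2: rule r4; match: 0->6, 1->2, 2->0, 3->1, 4->4; deleted nodes 0, 2; deleted edges (2,0,l); (2,1,r); (3,2,l); (3,2,r); (6,2,l); (6,4,r); added nodes 14; added edges (6,1,l); (6,14,r); (14,4,l); (14,4,r); result: nodes: 1:D, 3:A, 4:O, 6:A, 8:T, 10:O, 12:A, 13:A, 14:A edges: (6,1,l); (6,14,r); (12,10,l); (12,13,r); (13,8,l); (13,10,r); (14,4,l); (14,4,r)
final:
nodes: 1:D, 3:A, 4:O, 6:A, 8:T, 10:O, 12:A, 13:A, 14:A
edges: (6,1,l); (6,14,r); (12,10,l); (12,13,r); (13,8,l); (13,10,r); (14,4,l); (14,4,r)


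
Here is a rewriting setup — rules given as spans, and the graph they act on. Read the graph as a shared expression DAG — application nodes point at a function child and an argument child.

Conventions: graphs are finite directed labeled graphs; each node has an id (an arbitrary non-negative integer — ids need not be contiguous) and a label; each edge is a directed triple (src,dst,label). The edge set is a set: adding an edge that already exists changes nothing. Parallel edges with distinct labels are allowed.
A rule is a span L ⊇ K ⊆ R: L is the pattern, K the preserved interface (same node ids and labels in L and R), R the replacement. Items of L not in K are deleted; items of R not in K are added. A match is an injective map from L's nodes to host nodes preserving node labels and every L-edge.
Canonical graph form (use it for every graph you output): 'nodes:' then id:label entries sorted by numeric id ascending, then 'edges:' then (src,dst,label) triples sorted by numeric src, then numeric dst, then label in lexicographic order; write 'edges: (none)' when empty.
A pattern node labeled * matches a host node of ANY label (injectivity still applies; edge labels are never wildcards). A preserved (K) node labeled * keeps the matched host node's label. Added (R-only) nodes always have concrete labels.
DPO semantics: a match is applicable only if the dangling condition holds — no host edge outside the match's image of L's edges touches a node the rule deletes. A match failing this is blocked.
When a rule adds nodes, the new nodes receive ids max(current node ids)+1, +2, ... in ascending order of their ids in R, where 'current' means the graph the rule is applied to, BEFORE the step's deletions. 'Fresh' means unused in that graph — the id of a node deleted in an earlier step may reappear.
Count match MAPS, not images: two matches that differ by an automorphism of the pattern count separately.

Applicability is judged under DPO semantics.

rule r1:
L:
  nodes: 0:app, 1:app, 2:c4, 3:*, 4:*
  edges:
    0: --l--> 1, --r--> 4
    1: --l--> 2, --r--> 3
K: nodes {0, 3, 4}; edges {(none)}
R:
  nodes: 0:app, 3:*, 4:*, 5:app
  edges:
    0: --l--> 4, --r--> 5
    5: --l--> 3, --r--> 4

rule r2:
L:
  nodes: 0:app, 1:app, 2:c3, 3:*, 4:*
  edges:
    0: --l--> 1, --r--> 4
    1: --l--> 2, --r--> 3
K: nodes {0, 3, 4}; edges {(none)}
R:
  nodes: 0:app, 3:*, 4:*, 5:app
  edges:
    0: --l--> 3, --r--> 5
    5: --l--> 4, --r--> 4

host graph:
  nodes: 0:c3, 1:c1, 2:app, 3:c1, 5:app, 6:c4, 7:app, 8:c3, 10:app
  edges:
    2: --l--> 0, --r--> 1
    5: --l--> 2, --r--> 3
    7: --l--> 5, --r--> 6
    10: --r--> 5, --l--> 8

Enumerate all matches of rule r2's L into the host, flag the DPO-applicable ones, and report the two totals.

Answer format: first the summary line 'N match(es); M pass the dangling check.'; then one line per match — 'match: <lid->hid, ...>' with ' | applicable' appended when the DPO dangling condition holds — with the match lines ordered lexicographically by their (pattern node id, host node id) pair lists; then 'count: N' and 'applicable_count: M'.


1 match(es); 1 pass the dangling check.
match: 0->5, 1->2, 2->0, 3->1, 4->3 | applicable
count: 1
applicable_count: 1


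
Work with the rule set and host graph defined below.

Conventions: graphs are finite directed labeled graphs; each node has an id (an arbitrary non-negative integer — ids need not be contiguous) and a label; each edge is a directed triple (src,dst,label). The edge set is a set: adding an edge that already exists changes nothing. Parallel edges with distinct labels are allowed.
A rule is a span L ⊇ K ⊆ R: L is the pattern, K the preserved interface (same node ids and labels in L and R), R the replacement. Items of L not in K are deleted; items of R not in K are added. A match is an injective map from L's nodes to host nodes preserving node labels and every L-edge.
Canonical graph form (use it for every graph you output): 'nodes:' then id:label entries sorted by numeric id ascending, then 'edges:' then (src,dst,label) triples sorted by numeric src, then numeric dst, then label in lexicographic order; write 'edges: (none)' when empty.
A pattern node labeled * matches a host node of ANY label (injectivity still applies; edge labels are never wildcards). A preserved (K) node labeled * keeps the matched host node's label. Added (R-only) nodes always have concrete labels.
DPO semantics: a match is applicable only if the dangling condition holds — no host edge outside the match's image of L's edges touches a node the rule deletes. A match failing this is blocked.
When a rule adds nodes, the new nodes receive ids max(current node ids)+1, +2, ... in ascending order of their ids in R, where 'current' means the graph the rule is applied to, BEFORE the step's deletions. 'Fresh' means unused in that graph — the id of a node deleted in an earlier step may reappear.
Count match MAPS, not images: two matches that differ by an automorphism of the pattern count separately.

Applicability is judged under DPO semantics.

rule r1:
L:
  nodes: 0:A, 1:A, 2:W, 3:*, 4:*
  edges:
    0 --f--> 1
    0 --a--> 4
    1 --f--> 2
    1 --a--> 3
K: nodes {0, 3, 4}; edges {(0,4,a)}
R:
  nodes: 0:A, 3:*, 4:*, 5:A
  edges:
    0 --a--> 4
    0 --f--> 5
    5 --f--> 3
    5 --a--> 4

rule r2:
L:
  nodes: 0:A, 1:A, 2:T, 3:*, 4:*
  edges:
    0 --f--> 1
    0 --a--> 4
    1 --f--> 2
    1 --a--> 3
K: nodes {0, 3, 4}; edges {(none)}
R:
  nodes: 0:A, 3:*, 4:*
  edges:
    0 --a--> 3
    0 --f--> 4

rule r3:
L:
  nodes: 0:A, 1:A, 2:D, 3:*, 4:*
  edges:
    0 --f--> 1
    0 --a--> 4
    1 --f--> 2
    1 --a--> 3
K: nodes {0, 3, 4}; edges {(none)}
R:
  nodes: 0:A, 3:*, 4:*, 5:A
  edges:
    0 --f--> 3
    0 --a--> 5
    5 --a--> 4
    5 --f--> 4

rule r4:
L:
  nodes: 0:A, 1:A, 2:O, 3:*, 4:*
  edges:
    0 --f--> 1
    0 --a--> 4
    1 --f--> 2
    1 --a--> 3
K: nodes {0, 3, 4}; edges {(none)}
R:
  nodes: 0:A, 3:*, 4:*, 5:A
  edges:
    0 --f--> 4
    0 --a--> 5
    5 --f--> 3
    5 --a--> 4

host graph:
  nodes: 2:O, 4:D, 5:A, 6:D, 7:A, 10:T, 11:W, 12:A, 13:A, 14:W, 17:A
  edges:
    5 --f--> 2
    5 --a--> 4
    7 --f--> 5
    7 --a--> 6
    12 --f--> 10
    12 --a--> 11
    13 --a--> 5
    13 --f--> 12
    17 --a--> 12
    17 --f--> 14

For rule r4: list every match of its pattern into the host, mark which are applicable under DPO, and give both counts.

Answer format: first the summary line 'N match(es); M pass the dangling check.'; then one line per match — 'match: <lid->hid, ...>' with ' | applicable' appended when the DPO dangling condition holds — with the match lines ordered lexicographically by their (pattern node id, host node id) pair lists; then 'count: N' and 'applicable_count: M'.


1 match(es); 0 pass the dangling check.
match: 0->7, 1->5, 2->2, 3->4, 4->6
count: 1
applicable_count: 0
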